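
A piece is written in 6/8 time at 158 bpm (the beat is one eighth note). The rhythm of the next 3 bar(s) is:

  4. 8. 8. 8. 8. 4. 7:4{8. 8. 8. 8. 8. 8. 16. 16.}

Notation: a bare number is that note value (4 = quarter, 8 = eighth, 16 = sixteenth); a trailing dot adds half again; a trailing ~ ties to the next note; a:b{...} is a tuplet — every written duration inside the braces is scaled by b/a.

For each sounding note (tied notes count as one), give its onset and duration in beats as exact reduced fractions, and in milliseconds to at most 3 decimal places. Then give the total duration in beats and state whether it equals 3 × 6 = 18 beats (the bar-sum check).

1) 0.0ms=0b +1139.241ms=3b
2) 1139.241ms=3b +569.62ms=3/2b
3) 1708.861ms=9/2b +569.62ms=3/2b
4) 2278.481ms=6b +569.62ms=3/2b
5) 2848.101ms=15/2b +569.62ms=3/2b
6) 3417.722ms=9b +1139.241ms=3b
7) 4556.962ms=12b +325.497ms=6/7b
8) 4882.459ms=90/7b +325.497ms=6/7b
9) 5207.957ms=96/7b +325.497ms=6/7b
10) 5533.454ms=102/7b +325.497ms=6/7b
11) 5858.951ms=108/7b +325.497ms=6/7b
12) 6184.448ms=114/7b +325.497ms=6/7b
13) 6509.946ms=120/7b +162.749ms=3/7b
14) 6672.694ms=123/7b +162.749ms=3/7b
Σ=18b of 18 (158bpm 6/8) — PASS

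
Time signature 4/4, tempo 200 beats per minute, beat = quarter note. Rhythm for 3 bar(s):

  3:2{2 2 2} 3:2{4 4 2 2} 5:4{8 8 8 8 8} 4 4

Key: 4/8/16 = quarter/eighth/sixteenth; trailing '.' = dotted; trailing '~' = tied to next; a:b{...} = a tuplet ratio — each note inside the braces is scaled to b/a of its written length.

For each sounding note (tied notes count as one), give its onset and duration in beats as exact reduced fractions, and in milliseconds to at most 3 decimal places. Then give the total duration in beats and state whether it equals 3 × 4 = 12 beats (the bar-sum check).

1) 0.0ms=0b +400.0ms=4/3b
2) 400.0ms=4/3b +400.0ms=4/3b
3) 800.0ms=8/3b +400.0ms=4/3b
4) 1200.0ms=4b +200.0ms=2/3b
5) 1400.0ms=14/3b +200.0ms=2/3b
6) 1600.0ms=16/3b +400.0ms=4/3b
7) 2000.0ms=20/3b +400.0ms=4/3b
8) 2400.0ms=8b +120.0ms=2/5b
9) 2520.0ms=42/5b +120.0ms=2/5b
10) 2640.0ms=44/5b +120.0ms=2/5b
11) 2760.0ms=46/5b +120.0ms=2/5b
12) 2880.0ms=48/5b +120.0ms=2/5b
13) 3000.0ms=10b +300.0ms=1b
14) 3300.0ms=11b +300.0ms=1b
Σ=12b of 12 (200bpm 4/4) — PASS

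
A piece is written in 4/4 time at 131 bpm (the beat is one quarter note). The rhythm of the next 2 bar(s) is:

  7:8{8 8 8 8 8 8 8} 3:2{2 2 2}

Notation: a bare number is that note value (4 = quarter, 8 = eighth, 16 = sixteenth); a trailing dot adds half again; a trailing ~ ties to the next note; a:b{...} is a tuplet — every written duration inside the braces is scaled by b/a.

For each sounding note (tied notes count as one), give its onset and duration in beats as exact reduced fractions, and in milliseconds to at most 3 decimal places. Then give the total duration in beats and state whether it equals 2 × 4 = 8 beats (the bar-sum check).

1) 0.0ms=0b +261.723ms=4/7b
2) 261.723ms=4/7b +261.723ms=4/7b
3) 523.446ms=8/7b +261.723ms=4/7b
4) 785.169ms=12/7b +261.723ms=4/7b
5) 1046.892ms=16/7b +261.723ms=4/7b
6) 1308.615ms=20/7b +261.723ms=4/7b
7) 1570.338ms=24/7b +261.723ms=4/7b
8) 1832.061ms=4b +610.687ms=4/3b
9) 2442.748ms=16/3b +610.687ms=4/3b
10) 3053.435ms=20/3b +610.687ms=4/3b
Σ=8b of 8 (131bpm 4/4) — PASS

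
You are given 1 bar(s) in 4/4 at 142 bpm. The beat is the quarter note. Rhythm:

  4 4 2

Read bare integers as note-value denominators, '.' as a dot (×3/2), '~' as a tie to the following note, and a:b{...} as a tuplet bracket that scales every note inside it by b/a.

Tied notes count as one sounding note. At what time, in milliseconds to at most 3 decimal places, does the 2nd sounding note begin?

1. 0.0ms @ 0 + 422.535ms (1)
2. 422.535ms @ 1 + 422.535ms (1)
3. 845.07ms @ 2 + 845.07ms (2)

note 2 onset = 1b = 422.535ms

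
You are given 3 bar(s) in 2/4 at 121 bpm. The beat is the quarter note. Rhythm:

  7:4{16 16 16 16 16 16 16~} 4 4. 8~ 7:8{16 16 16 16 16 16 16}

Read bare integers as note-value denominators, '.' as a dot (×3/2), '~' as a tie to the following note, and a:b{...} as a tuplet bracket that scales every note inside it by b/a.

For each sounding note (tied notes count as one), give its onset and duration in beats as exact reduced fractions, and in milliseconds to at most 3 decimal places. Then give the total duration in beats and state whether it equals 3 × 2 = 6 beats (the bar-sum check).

1) 0.0ms=0b +70.838ms=1/7b
2) 70.838ms=1/7b +70.838ms=1/7b
3) 141.677ms=2/7b +70.838ms=1/7b
4) 212.515ms=3/7b +70.838ms=1/7b
5) 283.353ms=4/7b +70.838ms=1/7b
6) 354.191ms=5/7b +70.838ms=1/7b
7) 425.03ms=6/7b +566.706ms=8/7b
8) 991.736ms=2b +743.802ms=3/2b
9) 1735.537ms=7/2b +389.61ms=11/14b
10) 2125.148ms=30/7b +141.677ms=2/7b
11) 2266.824ms=32/7b +141.677ms=2/7b
12) 2408.501ms=34/7b +141.677ms=2/7b
13) 2550.177ms=36/7b +141.677ms=2/7b
14) 2691.854ms=38/7b +141.677ms=2/7b
15) 2833.53ms=40/7b +141.677ms=2/7b
Σ=6b of 6 (121bpm 2/4) — PASS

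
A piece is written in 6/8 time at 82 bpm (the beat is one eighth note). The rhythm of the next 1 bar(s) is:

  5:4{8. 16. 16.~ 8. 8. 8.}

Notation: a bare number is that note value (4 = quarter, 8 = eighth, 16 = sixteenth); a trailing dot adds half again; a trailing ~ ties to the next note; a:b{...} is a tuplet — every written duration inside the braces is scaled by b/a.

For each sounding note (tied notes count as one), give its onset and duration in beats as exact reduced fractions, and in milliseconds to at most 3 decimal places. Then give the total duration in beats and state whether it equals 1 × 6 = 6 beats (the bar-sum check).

1) 0.0ms=0b +878.049ms=6/5b
2) 878.049ms=6/5b +439.024ms=3/5b
3) 1317.073ms=9/5b +1317.073ms=9/5b
4) 2634.146ms=18/5b +878.049ms=6/5b
5) 3512.195ms=24/5b +878.049ms=6/5b
Σ=6b of 6 (82bpm 6/8) — PASS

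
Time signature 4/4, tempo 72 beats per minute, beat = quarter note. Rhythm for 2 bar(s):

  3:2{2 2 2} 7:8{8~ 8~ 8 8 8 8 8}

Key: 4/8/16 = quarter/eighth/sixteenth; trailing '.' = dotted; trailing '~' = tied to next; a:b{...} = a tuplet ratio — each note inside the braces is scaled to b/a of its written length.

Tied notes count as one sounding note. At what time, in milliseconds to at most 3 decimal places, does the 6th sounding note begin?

note 6 onset = 44/7b = 5238.095ms

1. 0.0ms @ 0 + 1111.111ms (4/3)
2. 1111.111ms @ 4/3 + 1111.111ms (4/3)
3. 2222.222ms @ 8/3 + 1111.111ms (4/3)
4. 3333.333ms @ 4 + 1428.571ms (12/7)
5. 4761.905ms @ 40/7 + 476.19ms (4/7)
6. 5238.095ms @ 44/7 + 476.19ms (4/7)
7. 5714.286ms @ 48/7 + 476.19ms (4/7)
8. 6190.476ms @ 52/7 + 476.19ms (4/7)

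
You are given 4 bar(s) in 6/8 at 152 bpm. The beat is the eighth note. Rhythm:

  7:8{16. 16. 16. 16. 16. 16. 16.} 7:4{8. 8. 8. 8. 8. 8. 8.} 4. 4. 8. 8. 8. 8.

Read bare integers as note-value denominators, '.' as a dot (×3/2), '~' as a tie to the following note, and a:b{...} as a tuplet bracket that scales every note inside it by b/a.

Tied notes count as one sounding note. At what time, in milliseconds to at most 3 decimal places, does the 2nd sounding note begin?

1. 0.0ms @ 0 + 338.346ms (6/7)
2. 338.346ms @ 6/7 + 338.346ms (6/7)
3. 676.692ms @ 12/7 + 338.346ms (6/7)
4. 1015.038ms @ 18/7 + 338.346ms (6/7)
5. 1353.383ms @ 24/7 + 338.346ms (6/7)
6. 1691.729ms @ 30/7 + 338.346ms (6/7)
7. 2030.075ms @ 36/7 + 338.346ms (6/7)
8. 2368.421ms @ 6 + 338.346ms (6/7)
9. 2706.767ms @ 48/7 + 338.346ms (6/7)
10. 3045.113ms @ 54/7 + 338.346ms (6/7)
11. 3383.459ms @ 60/7 + 338.346ms (6/7)
12. 3721.805ms @ 66/7 + 338.346ms (6/7)
13. 4060.15ms @ 72/7 + 338.346ms (6/7)
14. 4398.496ms @ 78/7 + 338.346ms (6/7)
15. 4736.842ms @ 12 + 1184.211ms (3)
16. 5921.053ms @ 15 + 1184.211ms (3)
17. 7105.263ms @ 18 + 592.105ms (3/2)
18. 7697.368ms @ 39/2 + 592.105ms (3/2)
19. 8289.474ms @ 21 + 592.105ms (3/2)
20. 8881.579ms @ 45/2 + 592.105ms (3/2)

note 2 onset = 6/7b = 338.346ms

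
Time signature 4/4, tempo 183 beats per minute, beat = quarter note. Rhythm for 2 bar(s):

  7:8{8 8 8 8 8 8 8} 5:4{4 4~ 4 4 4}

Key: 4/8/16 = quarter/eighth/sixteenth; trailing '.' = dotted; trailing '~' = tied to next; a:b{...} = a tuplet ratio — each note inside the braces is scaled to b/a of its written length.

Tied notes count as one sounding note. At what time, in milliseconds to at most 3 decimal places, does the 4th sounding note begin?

note 4 onset = 12/7b = 562.061ms

1. 0.0ms @ 0 + 187.354ms (4/7)
2. 187.354ms @ 4/7 + 187.354ms (4/7)
3. 374.707ms @ 8/7 + 187.354ms (4/7)
4. 562.061ms @ 12/7 + 187.354ms (4/7)
5. 749.415ms @ 16/7 + 187.354ms (4/7)
6. 936.768ms @ 20/7 + 187.354ms (4/7)
7. 1124.122ms @ 24/7 + 187.354ms (4/7)
8. 1311.475ms @ 4 + 262.295ms (4/5)
9. 1573.77ms @ 24/5 + 524.59ms (8/5)
10. 2098.361ms @ 32/5 + 262.295ms (4/5)
11. 2360.656ms @ 36/5 + 262.295ms (4/5)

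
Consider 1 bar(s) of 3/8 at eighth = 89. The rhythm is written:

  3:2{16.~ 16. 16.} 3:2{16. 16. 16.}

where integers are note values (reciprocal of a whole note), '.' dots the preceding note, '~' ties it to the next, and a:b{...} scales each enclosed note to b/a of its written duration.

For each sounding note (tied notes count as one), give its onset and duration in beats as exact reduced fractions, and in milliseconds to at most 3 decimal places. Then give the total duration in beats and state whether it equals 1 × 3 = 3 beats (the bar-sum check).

1) 0.0ms=0b +674.157ms=1b
2) 674.157ms=1b +337.079ms=1/2b
3) 1011.236ms=3/2b +337.079ms=1/2b
4) 1348.315ms=2b +337.079ms=1/2b
5) 1685.393ms=5/2b +337.079ms=1/2b
Σ=3b of 3 (89bpm 3/8) — PASS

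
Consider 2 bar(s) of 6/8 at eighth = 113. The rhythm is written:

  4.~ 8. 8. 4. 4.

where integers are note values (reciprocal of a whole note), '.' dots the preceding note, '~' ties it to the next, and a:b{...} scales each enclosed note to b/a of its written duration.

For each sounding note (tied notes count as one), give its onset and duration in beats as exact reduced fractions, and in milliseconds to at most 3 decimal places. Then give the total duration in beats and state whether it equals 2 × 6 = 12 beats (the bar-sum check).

1) 0.0ms=0b +2389.381ms=9/2b
2) 2389.381ms=9/2b +796.46ms=3/2b
3) 3185.841ms=6b +1592.92ms=3b
4) 4778.761ms=9b +1592.92ms=3b
Σ=12b of 12 (113bpm 6/8) — PASS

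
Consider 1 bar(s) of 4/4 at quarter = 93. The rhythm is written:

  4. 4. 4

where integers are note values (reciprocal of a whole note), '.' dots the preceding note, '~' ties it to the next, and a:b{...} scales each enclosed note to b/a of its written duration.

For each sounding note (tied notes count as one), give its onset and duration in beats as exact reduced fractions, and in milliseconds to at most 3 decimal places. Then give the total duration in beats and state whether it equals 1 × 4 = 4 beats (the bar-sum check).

1) 0.0ms=0b +967.742ms=3/2b
2) 967.742ms=3/2b +967.742ms=3/2b
3) 1935.484ms=3b +645.161ms=1b
Σ=4b of 4 (93bpm 4/4) — PASS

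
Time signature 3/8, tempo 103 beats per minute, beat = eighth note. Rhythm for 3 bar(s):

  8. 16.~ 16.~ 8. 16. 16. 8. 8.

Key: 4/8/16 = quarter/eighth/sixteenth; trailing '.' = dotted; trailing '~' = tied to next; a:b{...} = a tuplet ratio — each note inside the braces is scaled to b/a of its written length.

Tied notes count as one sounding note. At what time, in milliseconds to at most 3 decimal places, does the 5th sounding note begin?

1. 0.0ms @ 0 + 873.786ms (3/2)
2. 873.786ms @ 3/2 + 1747.573ms (3)
3. 2621.359ms @ 9/2 + 436.893ms (3/4)
4. 3058.252ms @ 21/4 + 436.893ms (3/4)
5. 3495.146ms @ 6 + 873.786ms (3/2)
6. 4368.932ms @ 15/2 + 873.786ms (3/2)

note 5 onset = 6b = 3495.146ms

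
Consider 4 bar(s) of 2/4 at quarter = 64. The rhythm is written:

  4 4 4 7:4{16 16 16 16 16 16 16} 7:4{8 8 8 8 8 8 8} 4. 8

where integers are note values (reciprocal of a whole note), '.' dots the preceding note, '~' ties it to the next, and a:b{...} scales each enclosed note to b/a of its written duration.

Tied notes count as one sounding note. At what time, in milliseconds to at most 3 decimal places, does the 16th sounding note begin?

1. 0.0ms @ 0 + 937.5ms (1)
2. 937.5ms @ 1 + 937.5ms (1)
3. 1875.0ms @ 2 + 937.5ms (1)
4. 2812.5ms @ 3 + 133.929ms (1/7)
5. 2946.429ms @ 22/7 + 133.929ms (1/7)
6. 3080.357ms @ 23/7 + 133.929ms (1/7)
7. 3214.286ms @ 24/7 + 133.929ms (1/7)
8. 3348.214ms @ 25/7 + 133.929ms (1/7)
9. 3482.143ms @ 26/7 + 133.929ms (1/7)
10. 3616.071ms @ 27/7 + 133.929ms (1/7)
11. 3750.0ms @ 4 + 267.857ms (2/7)
12. 4017.857ms @ 30/7 + 267.857ms (2/7)
13. 4285.714ms @ 32/7 + 267.857ms (2/7)
14. 4553.571ms @ 34/7 + 267.857ms (2/7)
15. 4821.429ms @ 36/7 + 267.857ms (2/7)
16. 5089.286ms @ 38/7 + 267.857ms (2/7)
17. 5357.143ms @ 40/7 + 267.857ms (2/7)
18. 5625.0ms @ 6 + 1406.25ms (3/2)
19. 7031.25ms @ 15/2 + 468.75ms (1/2)

note 16 onset = 38/7b = 5089.286ms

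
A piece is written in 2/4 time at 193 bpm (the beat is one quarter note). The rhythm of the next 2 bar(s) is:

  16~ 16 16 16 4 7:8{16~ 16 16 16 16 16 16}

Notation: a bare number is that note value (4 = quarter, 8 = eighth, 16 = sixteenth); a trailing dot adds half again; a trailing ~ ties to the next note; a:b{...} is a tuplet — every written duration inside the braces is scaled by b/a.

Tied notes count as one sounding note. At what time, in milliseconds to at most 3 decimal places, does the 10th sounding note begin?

note 10 onset = 26/7b = 1154.7ms

1. 0.0ms @ 0 + 155.44ms (1/2)
2. 155.44ms @ 1/2 + 77.72ms (1/4)
3. 233.161ms @ 3/4 + 77.72ms (1/4)
4. 310.881ms @ 1 + 310.881ms (1)
5. 621.762ms @ 2 + 177.646ms (4/7)
6. 799.408ms @ 18/7 + 88.823ms (2/7)
7. 888.231ms @ 20/7 + 88.823ms (2/7)
8. 977.054ms @ 22/7 + 88.823ms (2/7)
9. 1065.877ms @ 24/7 + 88.823ms (2/7)
10. 1154.7ms @ 26/7 + 88.823ms (2/7)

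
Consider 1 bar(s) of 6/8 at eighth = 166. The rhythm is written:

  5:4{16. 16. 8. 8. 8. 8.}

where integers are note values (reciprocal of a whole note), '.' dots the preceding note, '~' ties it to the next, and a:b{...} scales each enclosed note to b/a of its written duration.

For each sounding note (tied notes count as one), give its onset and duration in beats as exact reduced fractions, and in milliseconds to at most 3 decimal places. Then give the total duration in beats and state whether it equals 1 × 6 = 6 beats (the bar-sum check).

1) 0.0ms=0b +216.867ms=3/5b
2) 216.867ms=3/5b +216.867ms=3/5b
3) 433.735ms=6/5b +433.735ms=6/5b
4) 867.47ms=12/5b +433.735ms=6/5b
5) 1301.205ms=18/5b +433.735ms=6/5b
6) 1734.94ms=24/5b +433.735ms=6/5b
Σ=6b of 6 (166bpm 6/8) — PASS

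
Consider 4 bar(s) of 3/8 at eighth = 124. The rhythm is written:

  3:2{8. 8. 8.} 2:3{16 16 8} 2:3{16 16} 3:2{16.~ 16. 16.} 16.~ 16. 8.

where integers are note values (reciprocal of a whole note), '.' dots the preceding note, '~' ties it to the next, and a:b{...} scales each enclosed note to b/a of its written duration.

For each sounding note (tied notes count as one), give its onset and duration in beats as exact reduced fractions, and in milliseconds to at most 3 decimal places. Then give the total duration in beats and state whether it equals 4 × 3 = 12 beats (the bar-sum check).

1) 0.0ms=0b +483.871ms=1b
2) 483.871ms=1b +483.871ms=1b
3) 967.742ms=2b +483.871ms=1b
4) 1451.613ms=3b +362.903ms=3/4b
5) 1814.516ms=15/4b +362.903ms=3/4b
6) 2177.419ms=9/2b +725.806ms=3/2b
7) 2903.226ms=6b +362.903ms=3/4b
8) 3266.129ms=27/4b +362.903ms=3/4b
9) 3629.032ms=15/2b +483.871ms=1b
10) 4112.903ms=17/2b +241.935ms=1/2b
11) 4354.839ms=9b +725.806ms=3/2b
12) 5080.645ms=21/2b +725.806ms=3/2b
Σ=12b of 12 (124bpm 3/8) — PASS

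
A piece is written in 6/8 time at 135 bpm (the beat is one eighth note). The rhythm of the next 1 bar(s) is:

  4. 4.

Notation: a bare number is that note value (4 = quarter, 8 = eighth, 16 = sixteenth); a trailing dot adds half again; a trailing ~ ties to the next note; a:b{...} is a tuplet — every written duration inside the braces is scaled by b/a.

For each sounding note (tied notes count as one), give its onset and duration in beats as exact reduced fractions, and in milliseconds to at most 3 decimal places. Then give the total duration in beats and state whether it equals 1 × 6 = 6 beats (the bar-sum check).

1) 0.0ms=0b +1333.333ms=3b
2) 1333.333ms=3b +1333.333ms=3b
Σ=6b of 6 (135bpm 6/8) — PASS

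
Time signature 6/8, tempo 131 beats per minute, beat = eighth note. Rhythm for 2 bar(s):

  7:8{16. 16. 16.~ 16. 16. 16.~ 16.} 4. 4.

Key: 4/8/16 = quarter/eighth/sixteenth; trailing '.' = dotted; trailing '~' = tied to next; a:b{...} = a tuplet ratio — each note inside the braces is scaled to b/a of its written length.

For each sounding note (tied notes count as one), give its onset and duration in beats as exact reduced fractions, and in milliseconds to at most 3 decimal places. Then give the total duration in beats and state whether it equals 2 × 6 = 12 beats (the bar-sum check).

1) 0.0ms=0b +392.585ms=6/7b
2) 392.585ms=6/7b +392.585ms=6/7b
3) 785.169ms=12/7b +785.169ms=12/7b
4) 1570.338ms=24/7b +392.585ms=6/7b
5) 1962.923ms=30/7b +785.169ms=12/7b
6) 2748.092ms=6b +1374.046ms=3b
7) 4122.137ms=9b +1374.046ms=3b
Σ=12b of 12 (131bpm 6/8) — PASS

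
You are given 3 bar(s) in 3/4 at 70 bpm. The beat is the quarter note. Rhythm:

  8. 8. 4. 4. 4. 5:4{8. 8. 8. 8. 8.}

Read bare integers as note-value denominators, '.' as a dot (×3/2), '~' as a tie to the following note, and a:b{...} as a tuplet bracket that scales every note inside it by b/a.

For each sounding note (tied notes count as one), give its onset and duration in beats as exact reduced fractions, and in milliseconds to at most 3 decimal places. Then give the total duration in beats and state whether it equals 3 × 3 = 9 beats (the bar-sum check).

1) 0.0ms=0b +642.857ms=3/4b
2) 642.857ms=3/4b +642.857ms=3/4b
3) 1285.714ms=3/2b +1285.714ms=3/2b
4) 2571.429ms=3b +1285.714ms=3/2b
5) 3857.143ms=9/2b +1285.714ms=3/2b
6) 5142.857ms=6b +514.286ms=3/5b
7) 5657.143ms=33/5b +514.286ms=3/5b
8) 6171.429ms=36/5b +514.286ms=3/5b
9) 6685.714ms=39/5b +514.286ms=3/5b
10) 7200.0ms=42/5b +514.286ms=3/5b
Σ=9b of 9 (70bpm 3/4) — PASS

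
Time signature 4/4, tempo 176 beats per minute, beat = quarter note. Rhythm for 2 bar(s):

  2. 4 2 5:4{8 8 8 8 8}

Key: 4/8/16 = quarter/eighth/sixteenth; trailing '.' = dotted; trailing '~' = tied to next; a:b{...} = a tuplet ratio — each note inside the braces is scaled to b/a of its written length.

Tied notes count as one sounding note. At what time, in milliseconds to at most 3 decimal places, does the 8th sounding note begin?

1. 0.0ms @ 0 + 1022.727ms (3)
2. 1022.727ms @ 3 + 340.909ms (1)
3. 1363.636ms @ 4 + 681.818ms (2)
4. 2045.455ms @ 6 + 136.364ms (2/5)
5. 2181.818ms @ 32/5 + 136.364ms (2/5)
6. 2318.182ms @ 34/5 + 136.364ms (2/5)
7. 2454.545ms @ 36/5 + 136.364ms (2/5)
8. 2590.909ms @ 38/5 + 136.364ms (2/5)

note 8 onset = 38/5b = 2590.909ms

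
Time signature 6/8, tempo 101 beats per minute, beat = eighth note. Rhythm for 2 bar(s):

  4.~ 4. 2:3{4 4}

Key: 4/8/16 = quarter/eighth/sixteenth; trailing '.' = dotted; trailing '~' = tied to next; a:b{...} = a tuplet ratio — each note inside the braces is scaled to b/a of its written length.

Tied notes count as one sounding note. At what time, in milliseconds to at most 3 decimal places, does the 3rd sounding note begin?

1. 0.0ms @ 0 + 3564.356ms (6)
2. 3564.356ms @ 6 + 1782.178ms (3)
3. 5346.535ms @ 9 + 1782.178ms (3)

note 3 onset = 9b = 5346.535ms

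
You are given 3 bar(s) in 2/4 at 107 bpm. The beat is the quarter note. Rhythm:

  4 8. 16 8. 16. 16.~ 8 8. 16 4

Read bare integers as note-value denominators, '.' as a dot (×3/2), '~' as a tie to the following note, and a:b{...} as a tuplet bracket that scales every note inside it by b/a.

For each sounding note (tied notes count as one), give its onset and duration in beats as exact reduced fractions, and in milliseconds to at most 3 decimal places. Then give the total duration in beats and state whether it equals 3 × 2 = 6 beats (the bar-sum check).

1) 0.0ms=0b +560.748ms=1b
2) 560.748ms=1b +420.561ms=3/4b
3) 981.308ms=7/4b +140.187ms=1/4b
4) 1121.495ms=2b +420.561ms=3/4b
5) 1542.056ms=11/4b +210.28ms=3/8b
6) 1752.336ms=25/8b +490.654ms=7/8b
7) 2242.991ms=4b +420.561ms=3/4b
8) 2663.551ms=19/4b +140.187ms=1/4b
9) 2803.738ms=5b +560.748ms=1b
Σ=6b of 6 (107bpm 2/4) — PASS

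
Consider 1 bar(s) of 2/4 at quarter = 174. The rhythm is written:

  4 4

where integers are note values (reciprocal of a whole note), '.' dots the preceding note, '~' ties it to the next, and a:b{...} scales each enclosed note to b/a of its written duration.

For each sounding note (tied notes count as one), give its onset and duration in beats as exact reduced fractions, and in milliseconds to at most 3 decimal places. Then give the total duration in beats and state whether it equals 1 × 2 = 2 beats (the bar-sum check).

1) 0.0ms=0b +344.828ms=1b
2) 344.828ms=1b +344.828ms=1b
Σ=2b of 2 (174bpm 2/4) — PASS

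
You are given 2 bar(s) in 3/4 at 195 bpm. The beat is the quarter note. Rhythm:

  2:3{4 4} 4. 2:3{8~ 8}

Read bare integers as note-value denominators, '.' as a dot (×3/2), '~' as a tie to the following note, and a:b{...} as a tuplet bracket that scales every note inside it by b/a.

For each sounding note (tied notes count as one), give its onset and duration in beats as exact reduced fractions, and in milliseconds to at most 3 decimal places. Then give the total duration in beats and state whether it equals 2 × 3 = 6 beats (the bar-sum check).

1) 0.0ms=0b +461.538ms=3/2b
2) 461.538ms=3/2b +461.538ms=3/2b
3) 923.077ms=3b +461.538ms=3/2b
4) 1384.615ms=9/2b +461.538ms=3/2b
Σ=6b of 6 (195bpm 3/4) — PASS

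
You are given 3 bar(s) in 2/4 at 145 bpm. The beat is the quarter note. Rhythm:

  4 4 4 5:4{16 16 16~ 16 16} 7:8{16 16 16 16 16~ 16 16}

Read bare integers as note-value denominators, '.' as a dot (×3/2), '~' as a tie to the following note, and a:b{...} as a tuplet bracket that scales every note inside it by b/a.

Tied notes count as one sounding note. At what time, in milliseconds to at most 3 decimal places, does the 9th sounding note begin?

1. 0.0ms @ 0 + 413.793ms (1)
2. 413.793ms @ 1 + 413.793ms (1)
3. 827.586ms @ 2 + 413.793ms (1)
4. 1241.379ms @ 3 + 82.759ms (1/5)
5. 1324.138ms @ 16/5 + 82.759ms (1/5)
6. 1406.897ms @ 17/5 + 165.517ms (2/5)
7. 1572.414ms @ 19/5 + 82.759ms (1/5)
8. 1655.172ms @ 4 + 118.227ms (2/7)
9. 1773.399ms @ 30/7 + 118.227ms (2/7)
10. 1891.626ms @ 32/7 + 118.227ms (2/7)
11. 2009.852ms @ 34/7 + 118.227ms (2/7)
12. 2128.079ms @ 36/7 + 236.453ms (4/7)
13. 2364.532ms @ 40/7 + 118.227ms (2/7)

note 9 onset = 30/7b = 1773.399ms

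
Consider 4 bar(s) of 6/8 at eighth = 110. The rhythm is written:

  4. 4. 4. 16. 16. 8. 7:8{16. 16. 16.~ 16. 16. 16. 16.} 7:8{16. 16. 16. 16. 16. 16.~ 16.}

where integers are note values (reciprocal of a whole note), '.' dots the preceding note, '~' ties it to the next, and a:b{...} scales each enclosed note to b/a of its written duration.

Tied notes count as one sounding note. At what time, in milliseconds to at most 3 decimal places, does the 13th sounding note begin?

note 13 onset = 18b = 9818.182ms

1. 0.0ms @ 0 + 1636.364ms (3)
2. 1636.364ms @ 3 + 1636.364ms (3)
3. 3272.727ms @ 6 + 1636.364ms (3)
4. 4909.091ms @ 9 + 409.091ms (3/4)
5. 5318.182ms @ 39/4 + 409.091ms (3/4)
6. 5727.273ms @ 21/2 + 818.182ms (3/2)
7. 6545.455ms @ 12 + 467.532ms (6/7)
8. 7012.987ms @ 90/7 + 467.532ms (6/7)
9. 7480.519ms @ 96/7 + 935.065ms (12/7)
10. 8415.584ms @ 108/7 + 467.532ms (6/7)
11. 8883.117ms @ 114/7 + 467.532ms (6/7)
12. 9350.649ms @ 120/7 + 467.532ms (6/7)
13. 9818.182ms @ 18 + 467.532ms (6/7)
14. 10285.714ms @ 132/7 + 467.532ms (6/7)
15. 10753.247ms @ 138/7 + 467.532ms (6/7)
16. 11220.779ms @ 144/7 + 467.532ms (6/7)
17. 11688.312ms @ 150/7 + 467.532ms (6/7)
18. 12155.844ms @ 156/7 + 935.065ms (12/7)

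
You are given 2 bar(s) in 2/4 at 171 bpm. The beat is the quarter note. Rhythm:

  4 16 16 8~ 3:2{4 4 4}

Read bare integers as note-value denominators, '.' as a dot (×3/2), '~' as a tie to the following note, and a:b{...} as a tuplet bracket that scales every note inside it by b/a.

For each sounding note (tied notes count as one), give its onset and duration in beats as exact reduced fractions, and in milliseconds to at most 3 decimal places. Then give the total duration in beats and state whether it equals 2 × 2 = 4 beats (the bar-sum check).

1) 0.0ms=0b +350.877ms=1b
2) 350.877ms=1b +87.719ms=1/4b
3) 438.596ms=5/4b +87.719ms=1/4b
4) 526.316ms=3/2b +409.357ms=7/6b
5) 935.673ms=8/3b +233.918ms=2/3b
6) 1169.591ms=10/3b +233.918ms=2/3b
Σ=4b of 4 (171bpm 2/4) — PASS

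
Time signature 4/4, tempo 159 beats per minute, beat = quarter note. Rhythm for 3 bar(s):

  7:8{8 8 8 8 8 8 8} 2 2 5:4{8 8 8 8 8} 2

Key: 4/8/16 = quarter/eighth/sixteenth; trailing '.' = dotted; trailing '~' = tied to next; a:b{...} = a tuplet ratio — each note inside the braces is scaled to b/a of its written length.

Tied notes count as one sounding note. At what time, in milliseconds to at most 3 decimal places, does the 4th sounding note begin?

1. 0.0ms @ 0 + 215.633ms (4/7)
2. 215.633ms @ 4/7 + 215.633ms (4/7)
3. 431.267ms @ 8/7 + 215.633ms (4/7)
4. 646.9ms @ 12/7 + 215.633ms (4/7)
5. 862.534ms @ 16/7 + 215.633ms (4/7)
6. 1078.167ms @ 20/7 + 215.633ms (4/7)
7. 1293.801ms @ 24/7 + 215.633ms (4/7)
8. 1509.434ms @ 4 + 754.717ms (2)
9. 2264.151ms @ 6 + 754.717ms (2)
10. 3018.868ms @ 8 + 150.943ms (2/5)
11. 3169.811ms @ 42/5 + 150.943ms (2/5)
12. 3320.755ms @ 44/5 + 150.943ms (2/5)
13. 3471.698ms @ 46/5 + 150.943ms (2/5)
14. 3622.642ms @ 48/5 + 150.943ms (2/5)
15. 3773.585ms @ 10 + 754.717ms (2)

note 4 onset = 12/7b = 646.9ms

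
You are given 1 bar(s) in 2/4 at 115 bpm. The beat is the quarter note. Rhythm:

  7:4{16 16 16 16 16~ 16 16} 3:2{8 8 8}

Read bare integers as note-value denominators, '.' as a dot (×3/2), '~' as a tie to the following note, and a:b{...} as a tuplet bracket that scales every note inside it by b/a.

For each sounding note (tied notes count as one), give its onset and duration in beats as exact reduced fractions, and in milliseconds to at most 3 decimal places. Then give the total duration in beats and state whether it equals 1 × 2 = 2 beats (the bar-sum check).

1) 0.0ms=0b +74.534ms=1/7b
2) 74.534ms=1/7b +74.534ms=1/7b
3) 149.068ms=2/7b +74.534ms=1/7b
4) 223.602ms=3/7b +74.534ms=1/7b
5) 298.137ms=4/7b +149.068ms=2/7b
6) 447.205ms=6/7b +74.534ms=1/7b
7) 521.739ms=1b +173.913ms=1/3b
8) 695.652ms=4/3b +173.913ms=1/3b
9) 869.565ms=5/3b +173.913ms=1/3b
Σ=2b of 2 (115bpm 2/4) — PASS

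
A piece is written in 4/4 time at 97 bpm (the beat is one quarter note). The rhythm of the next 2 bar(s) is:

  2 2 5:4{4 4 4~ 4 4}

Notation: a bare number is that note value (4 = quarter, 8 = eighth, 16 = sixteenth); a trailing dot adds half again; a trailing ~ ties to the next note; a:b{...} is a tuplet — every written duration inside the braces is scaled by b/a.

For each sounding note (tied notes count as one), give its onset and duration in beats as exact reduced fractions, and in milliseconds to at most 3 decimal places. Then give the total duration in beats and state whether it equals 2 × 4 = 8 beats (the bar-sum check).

1) 0.0ms=0b +1237.113ms=2b
2) 1237.113ms=2b +1237.113ms=2b
3) 2474.227ms=4b +494.845ms=4/5b
4) 2969.072ms=24/5b +494.845ms=4/5b
5) 3463.918ms=28/5b +989.691ms=8/5b
6) 4453.608ms=36/5b +494.845ms=4/5b
Σ=8b of 8 (97bpm 4/4) — PASS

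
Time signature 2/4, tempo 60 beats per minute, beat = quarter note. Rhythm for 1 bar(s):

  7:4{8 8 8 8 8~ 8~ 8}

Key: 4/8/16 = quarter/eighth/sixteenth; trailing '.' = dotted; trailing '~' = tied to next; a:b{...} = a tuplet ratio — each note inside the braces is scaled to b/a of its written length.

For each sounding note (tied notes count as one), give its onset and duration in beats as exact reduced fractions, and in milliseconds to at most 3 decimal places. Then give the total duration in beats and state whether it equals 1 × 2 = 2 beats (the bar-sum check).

1) 0.0ms=0b +285.714ms=2/7b
2) 285.714ms=2/7b +285.714ms=2/7b
3) 571.429ms=4/7b +285.714ms=2/7b
4) 857.143ms=6/7b +285.714ms=2/7b
5) 1142.857ms=8/7b +857.143ms=6/7b
Σ=2b of 2 (60bpm 2/4) — PASS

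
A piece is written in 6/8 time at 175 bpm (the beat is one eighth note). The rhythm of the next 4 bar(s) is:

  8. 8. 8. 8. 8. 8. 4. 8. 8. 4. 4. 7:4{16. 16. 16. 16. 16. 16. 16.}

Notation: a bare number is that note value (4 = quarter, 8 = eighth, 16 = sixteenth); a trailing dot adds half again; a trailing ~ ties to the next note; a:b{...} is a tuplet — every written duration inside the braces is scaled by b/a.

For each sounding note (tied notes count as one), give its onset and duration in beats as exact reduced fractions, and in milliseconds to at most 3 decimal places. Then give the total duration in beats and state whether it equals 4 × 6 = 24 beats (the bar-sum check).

1) 0.0ms=0b +514.286ms=3/2b
2) 514.286ms=3/2b +514.286ms=3/2b
3) 1028.571ms=3b +514.286ms=3/2b
4) 1542.857ms=9/2b +514.286ms=3/2b
5) 2057.143ms=6b +514.286ms=3/2b
6) 2571.429ms=15/2b +514.286ms=3/2b
7) 3085.714ms=9b +1028.571ms=3b
8) 4114.286ms=12b +514.286ms=3/2b
9) 4628.571ms=27/2b +514.286ms=3/2b
10) 5142.857ms=15b +1028.571ms=3b
11) 6171.429ms=18b +1028.571ms=3b
12) 7200.0ms=21b +146.939ms=3/7b
13) 7346.939ms=150/7b +146.939ms=3/7b
14) 7493.878ms=153/7b +146.939ms=3/7b
15) 7640.816ms=156/7b +146.939ms=3/7b
16) 7787.755ms=159/7b +146.939ms=3/7b
17) 7934.694ms=162/7b +146.939ms=3/7b
18) 8081.633ms=165/7b +146.939ms=3/7b
Σ=24b of 24 (175bpm 6/8) — PASS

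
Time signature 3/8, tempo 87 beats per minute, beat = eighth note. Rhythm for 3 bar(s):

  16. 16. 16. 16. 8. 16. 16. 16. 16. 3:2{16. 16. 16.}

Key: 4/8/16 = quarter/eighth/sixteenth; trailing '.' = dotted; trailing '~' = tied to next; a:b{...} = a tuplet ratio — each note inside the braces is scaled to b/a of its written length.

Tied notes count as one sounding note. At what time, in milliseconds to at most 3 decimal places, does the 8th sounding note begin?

note 8 onset = 6b = 4137.931ms

1. 0.0ms @ 0 + 517.241ms (3/4)
2. 517.241ms @ 3/4 + 517.241ms (3/4)
3. 1034.483ms @ 3/2 + 517.241ms (3/4)
4. 1551.724ms @ 9/4 + 517.241ms (3/4)
5. 2068.966ms @ 3 + 1034.483ms (3/2)
6. 3103.448ms @ 9/2 + 517.241ms (3/4)
7. 3620.69ms @ 21/4 + 517.241ms (3/4)
8. 4137.931ms @ 6 + 517.241ms (3/4)
9. 4655.172ms @ 27/4 + 517.241ms (3/4)
10. 5172.414ms @ 15/2 + 344.828ms (1/2)
11. 5517.241ms @ 8 + 344.828ms (1/2)
12. 5862.069ms @ 17/2 + 344.828ms (1/2)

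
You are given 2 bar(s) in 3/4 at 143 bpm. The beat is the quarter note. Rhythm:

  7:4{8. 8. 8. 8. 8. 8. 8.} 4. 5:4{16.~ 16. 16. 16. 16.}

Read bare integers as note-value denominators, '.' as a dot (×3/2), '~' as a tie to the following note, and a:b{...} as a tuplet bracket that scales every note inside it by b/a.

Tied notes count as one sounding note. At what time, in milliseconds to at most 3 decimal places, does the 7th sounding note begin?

1. 0.0ms @ 0 + 179.82ms (3/7)
2. 179.82ms @ 3/7 + 179.82ms (3/7)
3. 359.64ms @ 6/7 + 179.82ms (3/7)
4. 539.461ms @ 9/7 + 179.82ms (3/7)
5. 719.281ms @ 12/7 + 179.82ms (3/7)
6. 899.101ms @ 15/7 + 179.82ms (3/7)
7. 1078.921ms @ 18/7 + 179.82ms (3/7)
8. 1258.741ms @ 3 + 629.371ms (3/2)
9. 1888.112ms @ 9/2 + 251.748ms (3/5)
10. 2139.86ms @ 51/10 + 125.874ms (3/10)
11. 2265.734ms @ 27/5 + 125.874ms (3/10)
12. 2391.608ms @ 57/10 + 125.874ms (3/10)

note 7 onset = 18/7b = 1078.921ms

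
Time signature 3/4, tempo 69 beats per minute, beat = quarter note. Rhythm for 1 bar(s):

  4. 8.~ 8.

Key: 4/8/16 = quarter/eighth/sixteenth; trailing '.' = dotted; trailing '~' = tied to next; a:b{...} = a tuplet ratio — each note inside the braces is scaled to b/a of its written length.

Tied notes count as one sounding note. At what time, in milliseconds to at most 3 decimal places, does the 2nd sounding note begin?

1. 0.0ms @ 0 + 1304.348ms (3/2)
2. 1304.348ms @ 3/2 + 1304.348ms (3/2)

note 2 onset = 3/2b = 1304.348ms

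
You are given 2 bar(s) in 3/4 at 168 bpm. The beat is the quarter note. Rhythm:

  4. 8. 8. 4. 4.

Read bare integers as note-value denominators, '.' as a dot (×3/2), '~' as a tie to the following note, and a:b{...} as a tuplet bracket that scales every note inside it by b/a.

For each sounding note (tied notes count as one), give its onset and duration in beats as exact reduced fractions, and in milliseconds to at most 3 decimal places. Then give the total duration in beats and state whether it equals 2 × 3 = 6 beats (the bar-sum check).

1) 0.0ms=0b +535.714ms=3/2b
2) 535.714ms=3/2b +267.857ms=3/4b
3) 803.571ms=9/4b +267.857ms=3/4b
4) 1071.429ms=3b +535.714ms=3/2b
5) 1607.143ms=9/2b +535.714ms=3/2b
Σ=6b of 6 (168bpm 3/4) — PASS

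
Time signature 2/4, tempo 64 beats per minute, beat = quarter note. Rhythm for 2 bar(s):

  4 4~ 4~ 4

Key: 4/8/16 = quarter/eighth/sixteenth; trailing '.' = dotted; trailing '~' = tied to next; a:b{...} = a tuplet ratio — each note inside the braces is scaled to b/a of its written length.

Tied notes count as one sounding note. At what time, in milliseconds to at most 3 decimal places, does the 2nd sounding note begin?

note 2 onset = 1b = 937.5ms

1. 0.0ms @ 0 + 937.5ms (1)
2. 937.5ms @ 1 + 2812.5ms (3)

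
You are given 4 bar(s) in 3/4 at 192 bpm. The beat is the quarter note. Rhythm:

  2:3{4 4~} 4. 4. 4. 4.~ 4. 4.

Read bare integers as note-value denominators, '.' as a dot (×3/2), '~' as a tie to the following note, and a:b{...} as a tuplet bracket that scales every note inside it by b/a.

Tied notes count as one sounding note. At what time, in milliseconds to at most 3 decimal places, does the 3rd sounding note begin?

1. 0.0ms @ 0 + 468.75ms (3/2)
2. 468.75ms @ 3/2 + 937.5ms (3)
3. 1406.25ms @ 9/2 + 468.75ms (3/2)
4. 1875.0ms @ 6 + 468.75ms (3/2)
5. 2343.75ms @ 15/2 + 937.5ms (3)
6. 3281.25ms @ 21/2 + 468.75ms (3/2)

note 3 onset = 9/2b = 1406.25ms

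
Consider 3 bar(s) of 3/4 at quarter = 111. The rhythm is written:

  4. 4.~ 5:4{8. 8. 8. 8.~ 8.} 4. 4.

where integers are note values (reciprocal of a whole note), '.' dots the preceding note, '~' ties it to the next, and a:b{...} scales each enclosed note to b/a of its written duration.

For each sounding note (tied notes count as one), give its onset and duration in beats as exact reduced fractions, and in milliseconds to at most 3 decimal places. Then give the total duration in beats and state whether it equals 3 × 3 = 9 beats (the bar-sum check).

1) 0.0ms=0b +810.811ms=3/2b
2) 810.811ms=3/2b +1135.135ms=21/10b
3) 1945.946ms=18/5b +324.324ms=3/5b
4) 2270.27ms=21/5b +324.324ms=3/5b
5) 2594.595ms=24/5b +648.649ms=6/5b
6) 3243.243ms=6b +810.811ms=3/2b
7) 4054.054ms=15/2b +810.811ms=3/2b
Σ=9b of 9 (111bpm 3/4) — PASS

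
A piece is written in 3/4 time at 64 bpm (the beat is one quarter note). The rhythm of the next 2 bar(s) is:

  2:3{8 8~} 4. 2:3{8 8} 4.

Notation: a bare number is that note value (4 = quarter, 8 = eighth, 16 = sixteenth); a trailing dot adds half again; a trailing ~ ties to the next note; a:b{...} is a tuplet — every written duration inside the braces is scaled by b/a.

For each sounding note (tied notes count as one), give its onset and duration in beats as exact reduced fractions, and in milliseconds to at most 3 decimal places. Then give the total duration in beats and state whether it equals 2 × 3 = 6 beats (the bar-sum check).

1) 0.0ms=0b +703.125ms=3/4b
2) 703.125ms=3/4b +2109.375ms=9/4b
3) 2812.5ms=3b +703.125ms=3/4b
4) 3515.625ms=15/4b +703.125ms=3/4b
5) 4218.75ms=9/2b +1406.25ms=3/2b
Σ=6b of 6 (64bpm 3/4) — PASS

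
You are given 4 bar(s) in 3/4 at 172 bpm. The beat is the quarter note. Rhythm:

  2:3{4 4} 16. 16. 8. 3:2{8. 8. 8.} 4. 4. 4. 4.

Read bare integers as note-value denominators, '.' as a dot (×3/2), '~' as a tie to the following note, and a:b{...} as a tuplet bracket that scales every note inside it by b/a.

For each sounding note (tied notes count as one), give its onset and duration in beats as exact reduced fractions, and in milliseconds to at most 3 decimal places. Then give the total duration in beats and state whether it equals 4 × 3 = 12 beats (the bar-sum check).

1) 0.0ms=0b +523.256ms=3/2b
2) 523.256ms=3/2b +523.256ms=3/2b
3) 1046.512ms=3b +130.814ms=3/8b
4) 1177.326ms=27/8b +130.814ms=3/8b
5) 1308.14ms=15/4b +261.628ms=3/4b
6) 1569.767ms=9/2b +174.419ms=1/2b
7) 1744.186ms=5b +174.419ms=1/2b
8) 1918.605ms=11/2b +174.419ms=1/2b
9) 2093.023ms=6b +523.256ms=3/2b
10) 2616.279ms=15/2b +523.256ms=3/2b
11) 3139.535ms=9b +523.256ms=3/2b
12) 3662.791ms=21/2b +523.256ms=3/2b
Σ=12b of 12 (172bpm 3/4) — PASS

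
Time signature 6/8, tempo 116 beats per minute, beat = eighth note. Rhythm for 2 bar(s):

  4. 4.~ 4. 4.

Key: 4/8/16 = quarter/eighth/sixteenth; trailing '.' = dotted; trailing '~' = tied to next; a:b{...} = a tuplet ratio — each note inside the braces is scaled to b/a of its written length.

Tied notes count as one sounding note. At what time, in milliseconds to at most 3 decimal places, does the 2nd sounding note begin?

1. 0.0ms @ 0 + 1551.724ms (3)
2. 1551.724ms @ 3 + 3103.448ms (6)
3. 4655.172ms @ 9 + 1551.724ms (3)

note 2 onset = 3b = 1551.724ms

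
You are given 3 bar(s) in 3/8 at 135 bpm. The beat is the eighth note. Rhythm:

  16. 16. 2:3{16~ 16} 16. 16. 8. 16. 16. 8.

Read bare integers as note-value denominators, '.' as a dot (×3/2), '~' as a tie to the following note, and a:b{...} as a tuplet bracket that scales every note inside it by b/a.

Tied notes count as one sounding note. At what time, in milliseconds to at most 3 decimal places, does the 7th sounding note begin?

note 7 onset = 6b = 2666.667ms

1. 0.0ms @ 0 + 333.333ms (3/4)
2. 333.333ms @ 3/4 + 333.333ms (3/4)
3. 666.667ms @ 3/2 + 666.667ms (3/2)
4. 1333.333ms @ 3 + 333.333ms (3/4)
5. 1666.667ms @ 15/4 + 333.333ms (3/4)
6. 2000.0ms @ 9/2 + 666.667ms (3/2)
7. 2666.667ms @ 6 + 333.333ms (3/4)
8. 3000.0ms @ 27/4 + 333.333ms (3/4)
9. 3333.333ms @ 15/2 + 666.667ms (3/2)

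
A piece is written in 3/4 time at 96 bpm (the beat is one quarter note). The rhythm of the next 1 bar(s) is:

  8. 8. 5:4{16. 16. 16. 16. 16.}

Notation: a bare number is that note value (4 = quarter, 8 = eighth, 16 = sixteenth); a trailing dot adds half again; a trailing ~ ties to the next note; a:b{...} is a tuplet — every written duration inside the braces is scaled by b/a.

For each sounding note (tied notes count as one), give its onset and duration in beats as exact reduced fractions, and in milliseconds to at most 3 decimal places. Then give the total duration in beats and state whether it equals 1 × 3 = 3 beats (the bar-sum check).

1) 0.0ms=0b +468.75ms=3/4b
2) 468.75ms=3/4b +468.75ms=3/4b
3) 937.5ms=3/2b +187.5ms=3/10b
4) 1125.0ms=9/5b +187.5ms=3/10b
5) 1312.5ms=21/10b +187.5ms=3/10b
6) 1500.0ms=12/5b +187.5ms=3/10b
7) 1687.5ms=27/10b +187.5ms=3/10b
Σ=3b of 3 (96bpm 3/4) — PASS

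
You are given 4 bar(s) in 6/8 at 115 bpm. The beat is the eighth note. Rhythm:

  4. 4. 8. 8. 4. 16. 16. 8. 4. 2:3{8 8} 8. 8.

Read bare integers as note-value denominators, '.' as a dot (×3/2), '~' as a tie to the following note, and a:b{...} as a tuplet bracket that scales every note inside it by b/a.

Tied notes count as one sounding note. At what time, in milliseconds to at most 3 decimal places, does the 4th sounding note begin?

1. 0.0ms @ 0 + 1565.217ms (3)
2. 1565.217ms @ 3 + 1565.217ms (3)
3. 3130.435ms @ 6 + 782.609ms (3/2)
4. 3913.043ms @ 15/2 + 782.609ms (3/2)
5. 4695.652ms @ 9 + 1565.217ms (3)
6. 6260.87ms @ 12 + 391.304ms (3/4)
7. 6652.174ms @ 51/4 + 391.304ms (3/4)
8. 7043.478ms @ 27/2 + 782.609ms (3/2)
9. 7826.087ms @ 15 + 1565.217ms (3)
10. 9391.304ms @ 18 + 782.609ms (3/2)
11. 10173.913ms @ 39/2 + 782.609ms (3/2)
12. 10956.522ms @ 21 + 782.609ms (3/2)
13. 11739.13ms @ 45/2 + 782.609ms (3/2)

note 4 onset = 15/2b = 3913.043ms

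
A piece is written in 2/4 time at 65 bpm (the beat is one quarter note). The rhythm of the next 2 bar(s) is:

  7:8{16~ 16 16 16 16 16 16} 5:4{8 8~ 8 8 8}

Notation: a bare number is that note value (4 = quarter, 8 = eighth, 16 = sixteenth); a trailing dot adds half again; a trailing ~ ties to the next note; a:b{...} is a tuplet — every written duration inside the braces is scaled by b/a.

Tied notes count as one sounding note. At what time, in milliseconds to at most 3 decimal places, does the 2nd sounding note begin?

1. 0.0ms @ 0 + 527.473ms (4/7)
2. 527.473ms @ 4/7 + 263.736ms (2/7)
3. 791.209ms @ 6/7 + 263.736ms (2/7)
4. 1054.945ms @ 8/7 + 263.736ms (2/7)
5. 1318.681ms @ 10/7 + 263.736ms (2/7)
6. 1582.418ms @ 12/7 + 263.736ms (2/7)
7. 1846.154ms @ 2 + 369.231ms (2/5)
8. 2215.385ms @ 12/5 + 738.462ms (4/5)
9. 2953.846ms @ 16/5 + 369.231ms (2/5)
10. 3323.077ms @ 18/5 + 369.231ms (2/5)

note 2 onset = 4/7b = 527.473ms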